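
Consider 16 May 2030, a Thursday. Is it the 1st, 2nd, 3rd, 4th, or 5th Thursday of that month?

Day 16 falls in week ⌈16/7⌉ of the month.
Days 1–7 hold the 1st Thursday, 8–14 the 2nd, 15–21 the 3rd, 22–28 the 4th, 29–31 the 5th.
16 is in the range for the 3rd.

3rd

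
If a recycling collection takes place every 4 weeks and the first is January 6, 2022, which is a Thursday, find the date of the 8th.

July 21, 2022

The 8th occurrence is 7 intervals after the first: 7 × 28 = 196 days after January 6, 2022.
January has 31 days — 25 days to the end of January leaves 171.
February has 28 days (143 left).
March has 31 days (112 left).
April has 30 days (82 left).
May has 31 days (51 left).
June has 30 days (21 left).
21 days into July → July 21, 2022.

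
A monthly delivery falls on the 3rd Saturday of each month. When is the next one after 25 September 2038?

September 2038 starts on a Wednesday; its first Saturday is the 4th, so the 3rd Saturday is the 18th — 18 September 2038.
That is not after 25 September 2038, so look at October 2038.
October 2038 starts on a Friday; its first Saturday is the 2nd, so the 3rd Saturday is the 16th — 16 October 2038.

16 October 2038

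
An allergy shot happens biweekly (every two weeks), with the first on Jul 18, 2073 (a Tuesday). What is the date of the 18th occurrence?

The 18th occurrence is 17 intervals after the first: 17 × 14 = 238 days after Jul 18, 2073.
Jul has 31 days — 13 days to the end of Jul leaves 225.
Aug has 31 days (194 left).
Sep has 30 days (164 left).
Oct has 31 days (133 left).
Nov has 30 days (103 left).
Dec has 31 days (72 left).
Jan has 31 days (41 left).
Feb has 28 days (13 left).
13 days into Mar → Mar 13, 2074.

Mar 13, 2074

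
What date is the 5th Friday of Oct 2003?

Oct 2003 begins on a Wednesday, so the first Friday is Oct 3 (2 days later).
The 5th Friday is 4 weeks later: 3 + 28 = 31.

Oct 31, 2003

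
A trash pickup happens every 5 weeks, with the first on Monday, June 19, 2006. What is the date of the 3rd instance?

The 3rd occurrence is 2 intervals after the first: 2 × 35 = 70 days after June 19, 2006.
June has 30 days — 11 days to the end of June leaves 59.
July has 31 days (28 left).
28 days into August → August 28, 2006.

August 28, 2006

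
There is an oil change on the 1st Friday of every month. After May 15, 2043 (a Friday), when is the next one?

Jun 5, 2043

May 2043 starts on a Friday, so its 1st Friday is May 1, 2043.
That is not after May 15, 2043, so look at Jun 2043.
Jun 2043 starts on a Monday, so its 1st Friday is Jun 5, 2043 (4 days in).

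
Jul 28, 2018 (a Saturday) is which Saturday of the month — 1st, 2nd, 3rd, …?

4th

Day 28 falls in week ⌈28/7⌉ of the month.
Days 1–7 hold the 1st Saturday, 8–14 the 2nd, 15–21 the 3rd, 22–28 the 4th, 29–31 the 5th.
28 is in the range for the 4th.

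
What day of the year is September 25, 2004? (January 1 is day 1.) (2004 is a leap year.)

Days in months before September: 31 + 29 + 31 + 30 + 31 + 30 + 31 + 31 = 244.
Plus 25 days into September → day 269.

269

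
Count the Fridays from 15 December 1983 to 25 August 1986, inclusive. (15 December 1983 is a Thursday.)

15 December 1983 is a Thursday; the first Friday on or after it is 16 December 1983 (1 day later).
From 16 December 1983 to 25 August 1986: 15 + 366 + 365 + 237 = 983 days (rest of 1983, 1984, 1985, to 25 August 1986 in 1986).
983 ÷ 7 = 140 full weeks with remainder 3, so 140 more Fridays after the first → 141.

141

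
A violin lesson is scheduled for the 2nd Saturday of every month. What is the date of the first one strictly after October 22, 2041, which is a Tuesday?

October 2041 starts on a Tuesday; its first Saturday is the 5th, so the 2nd Saturday is the 12th — October 12, 2041.
That is not after October 22, 2041, so look at November 2041.
November 2041 starts on a Friday; its first Saturday is the 2nd, so the 2nd Saturday is the 9th — November 9, 2041.

November 9, 2041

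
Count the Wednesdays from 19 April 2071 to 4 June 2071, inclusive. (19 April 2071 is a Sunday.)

7

19 April 2071 is a Sunday; the first Wednesday on or after it is 22 April 2071 (3 days later).
From 22 April 2071 to 4 June 2071: 8 + 31 + 4 = 43 days (rest of April, May, June).
43 ÷ 7 = 6 full weeks with remainder 1, so 6 more Wednesdays after the first → 7.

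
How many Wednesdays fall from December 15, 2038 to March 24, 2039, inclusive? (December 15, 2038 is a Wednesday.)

15

December 15, 2038 is a Wednesday; the first Wednesday on or after it is December 15, 2038.
From December 15, 2038 to March 24, 2039: 16 + 31 + 28 + 24 = 99 days (rest of December, January, February, March).
99 ÷ 7 = 14 full weeks with remainder 1, so 14 more Wednesdays after the first → 15.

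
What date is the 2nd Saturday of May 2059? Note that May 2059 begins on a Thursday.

May 2059 begins on a Thursday, so the first Saturday is May 3 (2 days later).
The 2nd Saturday is 1 weeks later: 3 + 7 = 10.

May 10, 2059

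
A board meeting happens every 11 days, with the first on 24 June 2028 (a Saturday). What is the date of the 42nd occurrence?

18 September 2029

The 42nd occurrence is 41 intervals after the first: 41 × 11 = 451 days after 24 June 2028.
June has 30 days — 6 days to the end of June leaves 445.
From end of June to end of 2028 is 184 days (261 left).
January has 31 days (230 left).
February has 28 days (202 left).
March has 31 days (171 left).
April has 30 days (141 left).
May has 31 days (110 left).
June has 30 days (80 left).
July has 31 days (49 left).
August has 31 days (18 left).
18 days into September → 18 September 2029.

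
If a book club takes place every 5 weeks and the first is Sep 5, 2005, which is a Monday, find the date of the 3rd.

The 3rd occurrence is 2 intervals after the first: 2 × 35 = 70 days after Sep 5, 2005.
Sep has 30 days — 25 days to the end of Sep leaves 45.
Oct has 31 days (14 left).
14 days into Nov → Nov 14, 2005.

Nov 14, 2005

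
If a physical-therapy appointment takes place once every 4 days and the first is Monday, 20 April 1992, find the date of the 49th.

The 49th occurrence is 48 intervals after the first: 48 × 4 = 192 days after 20 April 1992.
April has 30 days — 10 days to the end of April leaves 182.
May has 31 days (151 left).
June has 30 days (121 left).
July has 31 days (90 left).
August has 31 days (59 left).
September has 30 days (29 left).
29 days into October → 29 October 1992.

29 October 1992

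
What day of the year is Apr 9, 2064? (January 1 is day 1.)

100

Days in months before Apr: 31 + 29 + 31 = 91.
Plus 9 days into Apr → day 100.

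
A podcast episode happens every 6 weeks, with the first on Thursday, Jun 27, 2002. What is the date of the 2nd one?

The 2nd occurrence is 1 interval after the first: 1 × 42 = 42 days after Jun 27, 2002.
Jun has 30 days — 3 days to the end of Jun leaves 39.
Jul has 31 days (8 left).
8 days into Aug → Aug 8, 2002.

Aug 8, 2002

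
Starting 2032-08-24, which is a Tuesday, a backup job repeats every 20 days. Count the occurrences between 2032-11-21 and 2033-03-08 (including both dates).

Occurrences land 20·i days after 2032-08-24 for i = 0, 1, 2, …
2032-11-21 is 89 days after the start; 89 ÷ 20 = 4 remainder 9; since the remainder is 9, round up to i = 5. First occurrence in the window: #6 on 2032-12-02 (5×20 = 100 days in).
2033-03-08 is 196 days after the start; 196 ÷ 20 = 9 remainder 16. Last occurrence in the window: #10 on 2033-02-20.
Occurrences #6 through #10: 5 in total.

5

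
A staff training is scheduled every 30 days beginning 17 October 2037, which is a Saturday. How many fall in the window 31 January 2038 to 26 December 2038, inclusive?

Occurrences land 30·i days after 17 October 2037 for i = 0, 1, 2, …
31 January 2038 is 106 days after the start; 106 ÷ 30 = 3 remainder 16; since the remainder is 16, round up to i = 4. First occurrence in the window: #5 on 14 February 2038 (4×30 = 120 days in).
26 December 2038 is 435 days after the start; 435 ÷ 30 = 14 remainder 15. Last occurrence in the window: #15 on 11 December 2038.
Occurrences #5 through #15: 11 in total.

11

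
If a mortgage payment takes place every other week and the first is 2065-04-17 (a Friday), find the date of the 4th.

2065-05-29

The 4th occurrence is 3 intervals after the first: 3 × 14 = 42 days after 2065-04-17.
April has 30 days — 13 days to the end of April leaves 29.
29 days into May → 2065-05-29.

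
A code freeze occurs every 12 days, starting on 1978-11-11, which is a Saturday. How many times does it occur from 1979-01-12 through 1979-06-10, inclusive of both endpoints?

Occurrences land 12·i days after 1978-11-11 for i = 0, 1, 2, …
1979-01-12 is 62 days after the start; 62 ÷ 12 = 5 remainder 2; since the remainder is 2, round up to i = 6. First occurrence in the window: #7 on 1979-01-22 (6×12 = 72 days in).
1979-06-10 is 211 days after the start; 211 ÷ 12 = 17 remainder 7. Last occurrence in the window: #18 on 1979-06-03.
Occurrences #7 through #18: 12 in total.

12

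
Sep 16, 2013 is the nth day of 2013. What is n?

Days in months before Sep: 31 + 28 + 31 + 30 + 31 + 30 + 31 + 31 = 243.
Plus 16 days into Sep → day 259.

259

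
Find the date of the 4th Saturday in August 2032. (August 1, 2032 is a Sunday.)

2032-08-28

August 2032 begins on a Sunday, so the first Saturday is August 7 (6 days later).
The 4th Saturday is 3 weeks later: 7 + 21 = 28.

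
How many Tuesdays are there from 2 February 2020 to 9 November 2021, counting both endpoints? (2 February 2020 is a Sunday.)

93

2 February 2020 is a Sunday; the first Tuesday on or after it is 4 February 2020 (2 days later).
From 4 February 2020 to 9 November 2021: 331 + 313 = 644 days (rest of 2020, to 9 November 2021 in 2021).
644 ÷ 7 = 92 full weeks with remainder 0, so 92 more Tuesdays after the first → 93.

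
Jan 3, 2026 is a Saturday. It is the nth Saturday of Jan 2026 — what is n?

1st

Day 3 falls in week ⌈3/7⌉ of the month.
Days 1–7 hold the 1st Saturday, 8–14 the 2nd, 15–21 the 3rd, 22–28 the 4th, 29–31 the 5th.
3 is in the range for the 1st.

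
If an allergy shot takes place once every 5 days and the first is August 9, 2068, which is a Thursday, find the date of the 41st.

February 25, 2069

The 41st occurrence is 40 intervals after the first: 40 × 5 = 200 days after August 9, 2068.
August has 31 days — 22 days to the end of August leaves 178.
September has 30 days (148 left).
October has 31 days (117 left).
November has 30 days (87 left).
December has 31 days (56 left).
January has 31 days (25 left).
25 days into February → February 25, 2069.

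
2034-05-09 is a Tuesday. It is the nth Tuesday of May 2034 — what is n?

2nd

Day 9 falls in week ⌈9/7⌉ of the month.
Days 1–7 hold the 1st Tuesday, 8–14 the 2nd, 15–21 the 3rd, 22–28 the 4th, 29–31 the 5th.
9 is in the range for the 2nd.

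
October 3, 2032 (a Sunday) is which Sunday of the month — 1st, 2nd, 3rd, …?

Day 3 falls in week ⌈3/7⌉ of the month.
Days 1–7 hold the 1st Sunday, 8–14 the 2nd, 15–21 the 3rd, 22–28 the 4th, 29–31 the 5th.
3 is in the range for the 1st.

1st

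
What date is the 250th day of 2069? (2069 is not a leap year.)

January has 31 days (250 − 31 = 219 remain).
February has 28 days (219 − 28 = 191 remain).
March has 31 days (191 − 31 = 160 remain).
April has 30 days (160 − 30 = 130 remain).
May has 31 days (130 − 31 = 99 remain).
June has 30 days (99 − 30 = 69 remain).
July has 31 days (69 − 31 = 38 remain).
August has 31 days (38 − 31 = 7 remain).
7 into September → September 7.

2069-09-07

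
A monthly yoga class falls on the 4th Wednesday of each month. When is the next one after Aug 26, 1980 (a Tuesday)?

Aug 1980 starts on a Friday; its first Wednesday is the 6th, so the 4th Wednesday is the 27th — Aug 27, 1980.
Aug 27, 1980 is after Aug 26, 1980, so that is the next one.

Aug 27, 1980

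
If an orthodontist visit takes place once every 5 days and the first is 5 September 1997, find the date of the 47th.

The 47th occurrence is 46 intervals after the first: 46 × 5 = 230 days after 5 September 1997.
September has 30 days — 25 days to the end of September leaves 205.
October has 31 days (174 left).
November has 30 days (144 left).
December has 31 days (113 left).
January has 31 days (82 left).
February has 28 days (54 left).
March has 31 days (23 left).
23 days into April → 23 April 1998.

23 April 1998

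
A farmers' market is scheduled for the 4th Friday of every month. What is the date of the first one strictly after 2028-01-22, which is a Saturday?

2028-01-28

January 2028 starts on a Saturday; its first Friday is the 7th, so the 4th Friday is the 28th — 2028-01-28.
2028-01-28 is after 2028-01-22, so that is the next one.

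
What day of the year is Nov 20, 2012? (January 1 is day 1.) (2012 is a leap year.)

Days in months before Nov: 31 + 29 + 31 + 30 + 31 + 30 + 31 + 31 + 30 + 31 = 305.
Plus 20 days into Nov → day 325.

325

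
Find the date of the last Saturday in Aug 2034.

The first Saturday of Aug 2034 is Aug 5.
Aug 2034 has 31 days. Adding weeks: 5, 12, 19, 26 — the last one ≤ 31 is the 26th.

Aug 26, 2034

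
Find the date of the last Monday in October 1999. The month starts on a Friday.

1999-10-25

October 1999 begins on a Friday, so the first Monday is October 4 (3 days later).
October 1999 has 31 days. Adding weeks: 4, 11, 18, 25 — the last one ≤ 31 is the 25th.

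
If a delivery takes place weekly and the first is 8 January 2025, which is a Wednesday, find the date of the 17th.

30 April 2025

The 17th occurrence is 16 intervals after the first: 16 × 7 = 112 days after 8 January 2025.
January has 31 days — 23 days to the end of January leaves 89.
February has 28 days (61 left).
March has 31 days (30 left).
30 days into April → 30 April 2025.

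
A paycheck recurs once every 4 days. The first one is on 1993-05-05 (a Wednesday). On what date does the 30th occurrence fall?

1993-08-29

The 30th occurrence is 29 intervals after the first: 29 × 4 = 116 days after 1993-05-05.
May has 31 days — 26 days to the end of May leaves 90.
June has 30 days (60 left).
July has 31 days (29 left).
29 days into August → 1993-08-29.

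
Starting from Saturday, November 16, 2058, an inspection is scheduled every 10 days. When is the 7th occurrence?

The 7th occurrence is 6 intervals after the first: 6 × 10 = 60 days after November 16, 2058.
November has 30 days — 14 days to the end of November leaves 46.
December has 31 days (15 left).
15 days into January → January 15, 2059.

January 15, 2059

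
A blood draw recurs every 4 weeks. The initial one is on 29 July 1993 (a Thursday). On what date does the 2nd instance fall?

26 August 1993

The 2nd occurrence is 1 interval after the first: 1 × 28 = 28 days after 29 July 1993.
July has 31 days — 2 days to the end of July leaves 26.
26 days into August → 26 August 1993.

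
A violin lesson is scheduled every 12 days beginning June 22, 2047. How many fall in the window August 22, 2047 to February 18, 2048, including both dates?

Occurrences land 12·i days after June 22, 2047 for i = 0, 1, 2, …
August 22, 2047 is 61 days after the start; 61 ÷ 12 = 5 remainder 1; since the remainder is 1, round up to i = 6. First occurrence in the window: #7 on September 2, 2047 (6×12 = 72 days in).
February 18, 2048 is 241 days after the start; 241 ÷ 12 = 20 remainder 1. Last occurrence in the window: #21 on February 17, 2048.
Occurrences #7 through #21: 15 in total.

15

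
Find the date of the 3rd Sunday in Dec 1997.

Dec 21, 1997

The first Sunday of Dec 1997 is Dec 7.
The 3rd Sunday is 2 weeks later: 7 + 14 = 21.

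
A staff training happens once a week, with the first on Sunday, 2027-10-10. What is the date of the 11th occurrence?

2027-12-19

The 11th occurrence is 10 intervals after the first: 10 × 7 = 70 days after 2027-10-10.
October has 31 days — 21 days to the end of October leaves 49.
November has 30 days (19 left).
19 days into December → 2027-12-19.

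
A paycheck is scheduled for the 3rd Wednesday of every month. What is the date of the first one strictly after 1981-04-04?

April 1981 starts on a Wednesday; its first Wednesday is the 1st, so the 3rd Wednesday is the 15th — 1981-04-15.
1981-04-15 is after 1981-04-04, so that is the next one.

1981-04-15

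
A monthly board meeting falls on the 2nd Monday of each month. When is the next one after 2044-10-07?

October 2044 starts on a Saturday; its first Monday is the 3rd, so the 2nd Monday is the 10th — 2044-10-10.
2044-10-10 is after 2044-10-07, so that is the next one.

2044-10-10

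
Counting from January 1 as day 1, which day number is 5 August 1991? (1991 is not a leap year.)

Days in months before August: 31 + 28 + 31 + 30 + 31 + 30 + 31 = 212.
Plus 5 days into August → day 217.

217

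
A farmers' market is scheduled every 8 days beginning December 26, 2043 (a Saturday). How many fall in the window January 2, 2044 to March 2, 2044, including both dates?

Occurrences land 8·i days after December 26, 2043 for i = 0, 1, 2, …
January 2, 2044 is 7 days after the start; 7 ÷ 8 = 0 remainder 7; since the remainder is 7, round up to i = 1. First occurrence in the window: #2 on January 3, 2044 (1×8 = 8 days in).
March 2, 2044 is 67 days after the start; 67 ÷ 8 = 8 remainder 3. Last occurrence in the window: #9 on February 28, 2044.
Occurrences #2 through #9: 8 in total.

8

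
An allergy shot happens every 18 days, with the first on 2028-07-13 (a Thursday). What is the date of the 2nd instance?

2028-07-31

The 2nd occurrence is 1 interval after the first: 1 × 18 = 18 days after 2028-07-13.
18 days later is 2028-07-31.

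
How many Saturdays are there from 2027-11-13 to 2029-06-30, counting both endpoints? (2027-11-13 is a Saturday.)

86

2027-11-13 is a Saturday; the first Saturday on or after it is 2027-11-13.
From 2027-11-13 to 2029-06-30: 48 + 366 + 181 = 595 days (rest of 2027, 2028, to 2029-06-30 in 2029).
595 ÷ 7 = 85 full weeks with remainder 0, so 85 more Saturdays after the first → 86.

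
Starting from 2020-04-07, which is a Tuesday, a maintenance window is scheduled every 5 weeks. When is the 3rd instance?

The 3rd occurrence is 2 intervals after the first: 2 × 35 = 70 days after 2020-04-07.
April has 30 days — 23 days to the end of April leaves 47.
May has 31 days (16 left).
16 days into June → 2020-06-16.

2020-06-16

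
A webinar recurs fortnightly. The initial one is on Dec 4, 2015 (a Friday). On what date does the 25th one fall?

The 25th occurrence is 24 intervals after the first: 24 × 14 = 336 days after Dec 4, 2015.
Dec has 31 days — 27 days to the end of Dec leaves 309.
Jan has 31 days (278 left).
Feb has 29 days (249 left).
Mar has 31 days (218 left).
Apr has 30 days (188 left).
May has 31 days (157 left).
Jun has 30 days (127 left).
Jul has 31 days (96 left).
Aug has 31 days (65 left).
Sep has 30 days (35 left).
Oct has 31 days (4 left).
4 days into Nov → Nov 4, 2016.

Nov 4, 2016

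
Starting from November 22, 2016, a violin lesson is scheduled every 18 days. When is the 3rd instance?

December 28, 2016

The 3rd occurrence is 2 intervals after the first: 2 × 18 = 36 days after November 22, 2016.
November has 30 days — 8 days to the end of November leaves 28.
28 days into December → December 28, 2016.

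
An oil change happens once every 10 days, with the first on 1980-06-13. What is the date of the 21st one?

1980-12-30

The 21st occurrence is 20 intervals after the first: 20 × 10 = 200 days after 1980-06-13.
June has 30 days — 17 days to the end of June leaves 183.
July has 31 days (152 left).
August has 31 days (121 left).
September has 30 days (91 left).
October has 31 days (60 left).
November has 30 days (30 left).
30 days into December → 1980-12-30.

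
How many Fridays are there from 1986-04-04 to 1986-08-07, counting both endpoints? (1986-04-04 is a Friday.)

1986-04-04 is a Friday; the first Friday on or after it is 1986-04-04.
From 1986-04-04 to 1986-08-07: 26 + 31 + 30 + 31 + 7 = 125 days (rest of April, May, June, July, August).
125 ÷ 7 = 17 full weeks with remainder 6, so 17 more Fridays after the first → 18.

18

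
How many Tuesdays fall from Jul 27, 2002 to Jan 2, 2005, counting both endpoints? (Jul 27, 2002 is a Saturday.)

127

Jul 27, 2002 is a Saturday; the first Tuesday on or after it is Jul 30, 2002 (3 days later).
From Jul 30, 2002 to Jan 2, 2005: 154 + 365 + 366 + 2 = 887 days (rest of 2002, 2003, 2004, to Jan 2, 2005 in 2005).
887 ÷ 7 = 126 full weeks with remainder 5, so 126 more Tuesdays after the first → 127.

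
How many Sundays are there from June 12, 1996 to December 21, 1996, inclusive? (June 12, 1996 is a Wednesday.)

June 12, 1996 is a Wednesday; the first Sunday on or after it is June 16, 1996 (4 days later).
From June 16, 1996 to December 21, 1996: 14 + 31 + 31 + 30 + 31 + 30 + 21 = 188 days (rest of June, July, August, September, October, November, December).
188 ÷ 7 = 26 full weeks with remainder 6, so 26 more Sundays after the first → 27.

27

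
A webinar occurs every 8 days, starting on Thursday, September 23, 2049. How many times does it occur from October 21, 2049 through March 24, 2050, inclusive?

Occurrences land 8·i days after September 23, 2049 for i = 0, 1, 2, …
October 21, 2049 is 28 days after the start; 28 ÷ 8 = 3 remainder 4; since the remainder is 4, round up to i = 4. First occurrence in the window: #5 on October 25, 2049 (4×8 = 32 days in).
March 24, 2050 is 182 days after the start; 182 ÷ 8 = 22 remainder 6. Last occurrence in the window: #23 on March 18, 2050.
Occurrences #5 through #23: 19 in total.

19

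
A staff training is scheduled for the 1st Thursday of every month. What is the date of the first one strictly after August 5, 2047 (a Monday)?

August 2047 starts on a Thursday, so its 1st Thursday is August 1, 2047.
That is not after August 5, 2047, so look at September 2047.
September 2047 starts on a Sunday, so its 1st Thursday is September 5, 2047 (4 days in).

September 5, 2047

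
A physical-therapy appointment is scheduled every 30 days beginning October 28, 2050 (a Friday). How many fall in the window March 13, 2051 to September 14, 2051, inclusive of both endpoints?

Occurrences land 30·i days after October 28, 2050 for i = 0, 1, 2, …
March 13, 2051 is 136 days after the start; 136 ÷ 30 = 4 remainder 16; since the remainder is 16, round up to i = 5. First occurrence in the window: #6 on March 27, 2051 (5×30 = 150 days in).
September 14, 2051 is 321 days after the start; 321 ÷ 30 = 10 remainder 21. Last occurrence in the window: #11 on August 24, 2051.
Occurrences #6 through #11: 6 in total.

6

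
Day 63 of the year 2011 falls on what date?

4 March 2011

January has 31 days (63 − 31 = 32 remain).
February has 28 days (32 − 28 = 4 remain).
4 into March → March 4.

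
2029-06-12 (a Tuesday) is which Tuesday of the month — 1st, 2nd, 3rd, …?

2nd

Day 12 falls in week ⌈12/7⌉ of the month.
Days 1–7 hold the 1st Tuesday, 8–14 the 2nd, 15–21 the 3rd, 22–28 the 4th, 29–31 the 5th.
12 is in the range for the 2nd.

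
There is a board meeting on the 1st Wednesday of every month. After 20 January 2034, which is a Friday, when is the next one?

1 February 2034

January 2034 starts on a Sunday, so its 1st Wednesday is 4 January 2034 (3 days in).
That is not after 20 January 2034, so look at February 2034.
February 2034 starts on a Wednesday, so its 1st Wednesday is 1 February 2034.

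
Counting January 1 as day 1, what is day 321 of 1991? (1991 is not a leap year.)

November 17, 1991

January has 31 days (321 − 31 = 290 remain).
February has 28 days (290 − 28 = 262 remain).
March has 31 days (262 − 31 = 231 remain).
April has 30 days (231 − 30 = 201 remain).
May has 31 days (201 − 31 = 170 remain).
June has 30 days (170 − 30 = 140 remain).
July has 31 days (140 − 31 = 109 remain).
August has 31 days (109 − 31 = 78 remain).
September has 30 days (78 − 30 = 48 remain).
October has 31 days (48 − 31 = 17 remain).
17 into November → November 17.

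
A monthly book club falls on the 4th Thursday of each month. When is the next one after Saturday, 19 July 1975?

July 1975 starts on a Tuesday; its first Thursday is the 3rd, so the 4th Thursday is the 24th — 24 July 1975.
24 July 1975 is after 19 July 1975, so that is the next one.

24 July 1975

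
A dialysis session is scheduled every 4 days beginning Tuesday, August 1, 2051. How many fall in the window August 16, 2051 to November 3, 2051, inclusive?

20

Occurrences land 4·i days after August 1, 2051 for i = 0, 1, 2, …
August 16, 2051 is 15 days after the start; 15 ÷ 4 = 3 remainder 3; since the remainder is 3, round up to i = 4. First occurrence in the window: #5 on August 17, 2051 (4×4 = 16 days in).
November 3, 2051 is 94 days after the start; 94 ÷ 4 = 23 remainder 2. Last occurrence in the window: #24 on November 1, 2051.
Occurrences #5 through #24: 20 in total.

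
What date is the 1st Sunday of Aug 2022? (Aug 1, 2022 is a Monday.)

Aug 7, 2022

Aug 2022 begins on a Monday, so the first Sunday is Aug 7 (6 days later).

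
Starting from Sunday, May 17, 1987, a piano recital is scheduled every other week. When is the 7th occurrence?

August 9, 1987

The 7th occurrence is 6 intervals after the first: 6 × 14 = 84 days after May 17, 1987.
May has 31 days — 14 days to the end of May leaves 70.
June has 30 days (40 left).
July has 31 days (9 left).
9 days into August → August 9, 1987.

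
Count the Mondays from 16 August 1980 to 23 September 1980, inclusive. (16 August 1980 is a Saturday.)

16 August 1980 is a Saturday; the first Monday on or after it is 18 August 1980 (2 days later).
From 18 August 1980 to 23 September 1980: 13 + 23 = 36 days (rest of August, September).
36 ÷ 7 = 5 full weeks with remainder 1, so 5 more Mondays after the first → 6.

6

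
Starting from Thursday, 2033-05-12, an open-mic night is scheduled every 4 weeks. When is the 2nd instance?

The 2nd occurrence is 1 interval after the first: 1 × 28 = 28 days after 2033-05-12.
May has 31 days — 19 days to the end of May leaves 9.
9 days into June → 2033-06-09.

2033-06-09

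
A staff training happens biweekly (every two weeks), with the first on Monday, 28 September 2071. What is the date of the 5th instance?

23 November 2071

The 5th occurrence is 4 intervals after the first: 4 × 14 = 56 days after 28 September 2071.
September has 30 days — 2 days to the end of September leaves 54.
October has 31 days (23 left).
23 days into November → 23 November 2071.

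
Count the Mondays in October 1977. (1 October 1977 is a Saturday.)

5

1 October 1977 is a Saturday; the first Monday on or after it is 3 October 1977 (2 days later).
From 3 October 1977 to 31 October 1977 is 31 − 3 = 28 days.
28 ÷ 7 = 4 full weeks with remainder 0, so 4 more Mondays after the first → 5.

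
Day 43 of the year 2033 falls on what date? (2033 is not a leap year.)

January has 31 days (43 − 31 = 12 remain).
12 into February → February 12.

2033-02-12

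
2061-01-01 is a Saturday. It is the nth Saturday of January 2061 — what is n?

Day 1 falls in week ⌈1/7⌉ of the month.
Days 1–7 hold the 1st Saturday, 8–14 the 2nd, 15–21 the 3rd, 22–28 the 4th, 29–31 the 5th.
1 is in the range for the 1st.

1st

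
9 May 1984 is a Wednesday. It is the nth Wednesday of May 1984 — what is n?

2nd

Day 9 falls in week ⌈9/7⌉ of the month.
Days 1–7 hold the 1st Wednesday, 8–14 the 2nd, 15–21 the 3rd, 22–28 the 4th, 29–31 the 5th.
9 is in the range for the 2nd.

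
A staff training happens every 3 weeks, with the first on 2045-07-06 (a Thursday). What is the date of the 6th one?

2045-10-19

The 6th occurrence is 5 intervals after the first: 5 × 21 = 105 days after 2045-07-06.
July has 31 days — 25 days to the end of July leaves 80.
August has 31 days (49 left).
September has 30 days (19 left).
19 days into October → 2045-10-19.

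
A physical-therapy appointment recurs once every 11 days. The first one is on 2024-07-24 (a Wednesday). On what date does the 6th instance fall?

The 6th occurrence is 5 intervals after the first: 5 × 11 = 55 days after 2024-07-24.
July has 31 days — 7 days to the end of July leaves 48.
August has 31 days (17 left).
17 days into September → 2024-09-17.

2024-09-17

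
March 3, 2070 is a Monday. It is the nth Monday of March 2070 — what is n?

1st

Day 3 falls in week ⌈3/7⌉ of the month.
Days 1–7 hold the 1st Monday, 8–14 the 2nd, 15–21 the 3rd, 22–28 the 4th, 29–31 the 5th.
3 is in the range for the 1st.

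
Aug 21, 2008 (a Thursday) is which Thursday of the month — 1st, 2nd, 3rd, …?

3rd

Day 21 falls in week ⌈21/7⌉ of the month.
Days 1–7 hold the 1st Thursday, 8–14 the 2nd, 15–21 the 3rd, 22–28 the 4th, 29–31 the 5th.
21 is in the range for the 3rd.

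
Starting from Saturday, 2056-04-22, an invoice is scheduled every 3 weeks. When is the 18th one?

2057-04-14

The 18th occurrence is 17 intervals after the first: 17 × 21 = 357 days after 2056-04-22.
April has 30 days — 8 days to the end of April leaves 349.
May has 31 days (318 left).
June has 30 days (288 left).
July has 31 days (257 left).
August has 31 days (226 left).
September has 30 days (196 left).
October has 31 days (165 left).
November has 30 days (135 left).
December has 31 days (104 left).
January has 31 days (73 left).
February has 28 days (45 left).
March has 31 days (14 left).
14 days into April → 2057-04-14.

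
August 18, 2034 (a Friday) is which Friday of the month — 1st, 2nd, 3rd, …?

Day 18 falls in week ⌈18/7⌉ of the month.
Days 1–7 hold the 1st Friday, 8–14 the 2nd, 15–21 the 3rd, 22–28 the 4th, 29–31 the 5th.
18 is in the range for the 3rd.

3rd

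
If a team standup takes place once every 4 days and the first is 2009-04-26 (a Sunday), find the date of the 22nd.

2009-07-19

The 22nd occurrence is 21 intervals after the first: 21 × 4 = 84 days after 2009-04-26.
April has 30 days — 4 days to the end of April leaves 80.
May has 31 days (49 left).
June has 30 days (19 left).
19 days into July → 2009-07-19.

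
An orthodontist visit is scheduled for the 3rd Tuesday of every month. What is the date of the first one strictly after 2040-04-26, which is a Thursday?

April 2040 starts on a Sunday; its first Tuesday is the 3rd, so the 3rd Tuesday is the 17th — 2040-04-17.
That is not after 2040-04-26, so look at May 2040.
May 2040 starts on a Tuesday; its first Tuesday is the 1st, so the 3rd Tuesday is the 15th — 2040-05-15.

2040-05-15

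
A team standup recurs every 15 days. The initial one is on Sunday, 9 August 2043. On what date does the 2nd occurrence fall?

The 2nd occurrence is 1 interval after the first: 1 × 15 = 15 days after 9 August 2043.
15 days later is 24 August 2043.

24 August 2043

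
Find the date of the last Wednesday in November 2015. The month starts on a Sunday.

November 2015 begins on a Sunday, so the first Wednesday is November 4 (3 days later).
November 2015 has 30 days. Adding weeks: 4, 11, 18, 25 — the last one ≤ 30 is the 25th.

November 25, 2015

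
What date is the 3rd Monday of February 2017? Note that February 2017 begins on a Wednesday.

February 2017 begins on a Wednesday, so the first Monday is February 6 (5 days later).
The 3rd Monday is 2 weeks later: 6 + 14 = 20.

2017-02-20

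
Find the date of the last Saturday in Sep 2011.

Sep 24, 2011

Sep 2011 begins on a Thursday, so the first Saturday is Sep 3 (2 days later).
Sep 2011 has 30 days. Adding weeks: 3, 10, 17, 24 — the last one ≤ 30 is the 24th.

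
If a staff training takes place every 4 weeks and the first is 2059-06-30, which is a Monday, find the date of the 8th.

2060-01-12

The 8th occurrence is 7 intervals after the first: 7 × 28 = 196 days after 2059-06-30.
June has 30 days — 0 days to the end of June leaves 196.
July has 31 days (165 left).
August has 31 days (134 left).
September has 30 days (104 left).
October has 31 days (73 left).
November has 30 days (43 left).
December has 31 days (12 left).
12 days into January → 2060-01-12.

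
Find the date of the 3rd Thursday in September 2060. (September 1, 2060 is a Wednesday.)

September 16, 2060

September 2060 begins on a Wednesday, so the first Thursday is September 2 (1 day later).
The 3rd Thursday is 2 weeks later: 2 + 14 = 16.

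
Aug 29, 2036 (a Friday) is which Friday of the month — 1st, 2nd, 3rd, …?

Day 29 falls in week ⌈29/7⌉ of the month.
Days 1–7 hold the 1st Friday, 8–14 the 2nd, 15–21 the 3rd, 22–28 the 4th, 29–31 the 5th.
29 is in the range for the 5th.

5th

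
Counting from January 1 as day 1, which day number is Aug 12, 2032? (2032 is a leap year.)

Days in months before Aug: 31 + 29 + 31 + 30 + 31 + 30 + 31 = 213.
Plus 12 days into Aug → day 225.

225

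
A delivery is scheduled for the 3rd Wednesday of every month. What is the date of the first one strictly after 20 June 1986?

16 July 1986

June 1986 starts on a Sunday; its first Wednesday is the 4th, so the 3rd Wednesday is the 18th — 18 June 1986.
That is not after 20 June 1986, so look at July 1986.
July 1986 starts on a Tuesday; its first Wednesday is the 2nd, so the 3rd Wednesday is the 16th — 16 July 1986.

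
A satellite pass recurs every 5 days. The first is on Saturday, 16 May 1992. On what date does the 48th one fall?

The 48th occurrence is 47 intervals after the first: 47 × 5 = 235 days after 16 May 1992.
May has 31 days — 15 days to the end of May leaves 220.
June has 30 days (190 left).
July has 31 days (159 left).
August has 31 days (128 left).
September has 30 days (98 left).
October has 31 days (67 left).
November has 30 days (37 left).
December has 31 days (6 left).
6 days into January → 6 January 1993.

6 January 1993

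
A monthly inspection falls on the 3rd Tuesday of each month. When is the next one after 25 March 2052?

16 April 2052

March 2052 starts on a Friday; its first Tuesday is the 5th, so the 3rd Tuesday is the 19th — 19 March 2052.
That is not after 25 March 2052, so look at April 2052.
April 2052 starts on a Monday; its first Tuesday is the 2nd, so the 3rd Tuesday is the 16th — 16 April 2052.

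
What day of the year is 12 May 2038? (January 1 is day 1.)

132

Days in months before May: 31 + 28 + 31 + 30 = 120.
Plus 12 days into May → day 132.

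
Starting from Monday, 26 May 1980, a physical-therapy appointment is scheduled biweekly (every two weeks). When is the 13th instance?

The 13th occurrence is 12 intervals after the first: 12 × 14 = 168 days after 26 May 1980.
May has 31 days — 5 days to the end of May leaves 163.
June has 30 days (133 left).
July has 31 days (102 left).
August has 31 days (71 left).
September has 30 days (41 left).
October has 31 days (10 left).
10 days into November → 10 November 1980.

10 November 1980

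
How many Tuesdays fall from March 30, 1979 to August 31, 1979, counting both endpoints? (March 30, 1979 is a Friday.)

March 30, 1979 is a Friday; the first Tuesday on or after it is April 3, 1979 (4 days later).
From April 3, 1979 to August 31, 1979: 27 + 31 + 30 + 31 + 31 = 150 days (rest of April, May, June, July, August).
150 ÷ 7 = 21 full weeks with remainder 3, so 21 more Tuesdays after the first → 22.

22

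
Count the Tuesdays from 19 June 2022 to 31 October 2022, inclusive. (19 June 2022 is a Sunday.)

19

19 June 2022 is a Sunday; the first Tuesday on or after it is 21 June 2022 (2 days later).
From 21 June 2022 to 31 October 2022: 9 + 31 + 31 + 30 + 31 = 132 days (rest of June, July, August, September, October).
132 ÷ 7 = 18 full weeks with remainder 6, so 18 more Tuesdays after the first → 19.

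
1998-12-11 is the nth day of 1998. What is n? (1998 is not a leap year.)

Days in months before December: 31 + 28 + 31 + 30 + 31 + 30 + 31 + 31 + 30 + 31 + 30 = 334.
Plus 11 days into December → day 345.

345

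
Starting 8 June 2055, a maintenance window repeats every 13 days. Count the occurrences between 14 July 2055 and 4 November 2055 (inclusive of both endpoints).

9

Occurrences land 13·i days after 8 June 2055 for i = 0, 1, 2, …
14 July 2055 is 36 days after the start; 36 ÷ 13 = 2 remainder 10; since the remainder is 10, round up to i = 3. First occurrence in the window: #4 on 17 July 2055 (3×13 = 39 days in).
4 November 2055 is 149 days after the start; 149 ÷ 13 = 11 remainder 6. Last occurrence in the window: #12 on 29 October 2055.
Occurrences #4 through #12: 9 in total.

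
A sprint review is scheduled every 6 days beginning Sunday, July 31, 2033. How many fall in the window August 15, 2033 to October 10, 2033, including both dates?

9

Occurrences land 6·i days after July 31, 2033 for i = 0, 1, 2, …
August 15, 2033 is 15 days after the start; 15 ÷ 6 = 2 remainder 3; since the remainder is 3, round up to i = 3. First occurrence in the window: #4 on August 18, 2033 (3×6 = 18 days in).
October 10, 2033 is 71 days after the start; 71 ÷ 6 = 11 remainder 5. Last occurrence in the window: #12 on October 5, 2033.
Occurrences #4 through #12: 9 in total.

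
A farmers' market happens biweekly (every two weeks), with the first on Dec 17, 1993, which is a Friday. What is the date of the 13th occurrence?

Jun 3, 1994

The 13th occurrence is 12 intervals after the first: 12 × 14 = 168 days after Dec 17, 1993.
Dec has 31 days — 14 days to the end of Dec leaves 154.
Jan has 31 days (123 left).
Feb has 28 days (95 left).
Mar has 31 days (64 left).
Apr has 30 days (34 left).
May has 31 days (3 left).
3 days into Jun → Jun 3, 1994.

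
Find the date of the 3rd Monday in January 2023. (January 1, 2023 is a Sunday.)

January 2023 begins on a Sunday, so the first Monday is January 2 (1 day later).
The 3rd Monday is 2 weeks later: 2 + 14 = 16.

2023-01-16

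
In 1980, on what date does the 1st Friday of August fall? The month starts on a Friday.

1980-08-01

August 1980 begins on a Friday, so the first Friday is August 1.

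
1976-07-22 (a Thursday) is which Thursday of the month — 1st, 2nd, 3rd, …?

Day 22 falls in week ⌈22/7⌉ of the month.
Days 1–7 hold the 1st Thursday, 8–14 the 2nd, 15–21 the 3rd, 22–28 the 4th, 29–31 the 5th.
22 is in the range for the 4th.

4th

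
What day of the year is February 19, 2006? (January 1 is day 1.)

Days in months before February: 31 = 31.
Plus 19 days into February → day 50.

50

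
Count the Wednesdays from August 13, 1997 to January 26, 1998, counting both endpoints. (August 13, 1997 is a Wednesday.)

August 13, 1997 is a Wednesday; the first Wednesday on or after it is August 13, 1997.
From August 13, 1997 to January 26, 1998: 18 + 30 + 31 + 30 + 31 + 26 = 166 days (rest of August, September, October, November, December, January).
166 ÷ 7 = 23 full weeks with remainder 5, so 23 more Wednesdays after the first → 24.

24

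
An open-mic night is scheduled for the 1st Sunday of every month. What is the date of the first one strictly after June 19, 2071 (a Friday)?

June 2071 starts on a Monday, so its 1st Sunday is June 7, 2071 (6 days in).
That is not after June 19, 2071, so look at July 2071.
July 2071 starts on a Wednesday, so its 1st Sunday is July 5, 2071 (4 days in).

July 5, 2071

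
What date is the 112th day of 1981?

22 April 1981

January has 31 days (112 − 31 = 81 remain).
February has 28 days (81 − 28 = 53 remain).
March has 31 days (53 − 31 = 22 remain).
22 into April → April 22.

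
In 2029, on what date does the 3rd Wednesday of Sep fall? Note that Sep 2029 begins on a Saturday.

Sep 19, 2029

Sep 2029 begins on a Saturday, so the first Wednesday is Sep 5 (4 days later).
The 3rd Wednesday is 2 weeks later: 5 + 14 = 19.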